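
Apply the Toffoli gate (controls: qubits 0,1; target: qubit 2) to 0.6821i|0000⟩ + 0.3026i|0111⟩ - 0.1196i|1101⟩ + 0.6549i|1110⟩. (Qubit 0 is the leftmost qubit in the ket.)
0.6821i|0000⟩ + 0.3026i|0111⟩ + 0.6549i|1100⟩ - 0.1196i|1111⟩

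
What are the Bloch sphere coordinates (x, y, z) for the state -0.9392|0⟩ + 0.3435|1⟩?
(-0.6452, 0, 0.7641)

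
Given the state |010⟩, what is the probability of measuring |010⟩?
1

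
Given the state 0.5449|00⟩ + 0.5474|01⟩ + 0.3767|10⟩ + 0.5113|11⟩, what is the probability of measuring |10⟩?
0.1419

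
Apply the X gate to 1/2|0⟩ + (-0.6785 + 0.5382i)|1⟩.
(-0.6785 + 0.5382i)|0⟩ + 1/2|1⟩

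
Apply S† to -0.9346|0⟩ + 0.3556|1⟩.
-0.9346|0⟩ - 0.3556i|1⟩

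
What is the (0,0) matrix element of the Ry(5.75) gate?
-0.9647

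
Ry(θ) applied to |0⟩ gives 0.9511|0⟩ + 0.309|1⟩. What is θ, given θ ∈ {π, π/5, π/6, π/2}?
π/5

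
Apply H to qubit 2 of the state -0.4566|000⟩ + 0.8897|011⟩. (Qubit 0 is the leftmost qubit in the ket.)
-0.3229|000⟩ - 0.3229|001⟩ + 0.6291|010⟩ - 0.6291|011⟩

H on qubit 2 mixes each pair of kets that differ only in qubit 2: amplitudes (a, b) of (|…0…⟩, |…1…⟩) become ((a + b)/√2, (a − b)/√2). Kets absent from the input have amplitude 0.
(|000⟩, |001⟩): (a, b) = (-0.4566, 0) → (-0.3229, -0.3229)
(|010⟩, |011⟩): (a, b) = (0, 0.8897) → (0.6291, -0.6291)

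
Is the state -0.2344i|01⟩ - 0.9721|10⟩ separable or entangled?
Entangled

Writing the state as a|00⟩ + b|01⟩ + c|10⟩ + d|11⟩, it is a product state iff ad − bc = 0.
Here (a, b, c, d) = (0, -0.2344i, -0.9721, 0): ad − bc = (0)(0) − (-0.2344i)(-0.9721) = -0.2279i ≠ 0, so the state is entangled.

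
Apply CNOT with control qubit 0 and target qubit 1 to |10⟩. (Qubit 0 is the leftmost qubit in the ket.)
|11⟩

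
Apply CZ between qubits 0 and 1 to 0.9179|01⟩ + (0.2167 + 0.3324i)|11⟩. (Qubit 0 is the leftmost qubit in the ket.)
0.9179|01⟩ + (-0.2167 - 0.3324i)|11⟩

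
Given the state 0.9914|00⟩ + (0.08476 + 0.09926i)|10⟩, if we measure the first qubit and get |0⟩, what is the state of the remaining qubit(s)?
|0⟩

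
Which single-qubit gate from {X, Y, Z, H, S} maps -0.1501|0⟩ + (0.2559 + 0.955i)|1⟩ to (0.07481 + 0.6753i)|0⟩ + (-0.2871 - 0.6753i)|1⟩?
H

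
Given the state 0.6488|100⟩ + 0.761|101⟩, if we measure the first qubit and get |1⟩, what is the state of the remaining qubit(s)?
0.6488|00⟩ + 0.761|01⟩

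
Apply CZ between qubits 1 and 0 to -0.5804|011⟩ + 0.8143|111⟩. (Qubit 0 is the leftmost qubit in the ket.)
-0.5804|011⟩ - 0.8143|111⟩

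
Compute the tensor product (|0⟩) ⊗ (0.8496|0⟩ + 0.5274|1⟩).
0.8496|00⟩ + 0.5274|01⟩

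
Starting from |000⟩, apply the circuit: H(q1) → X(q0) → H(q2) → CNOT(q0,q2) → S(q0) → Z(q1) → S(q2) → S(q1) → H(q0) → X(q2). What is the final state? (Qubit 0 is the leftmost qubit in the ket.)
-1/√8|000⟩ + (1/√8)i|001⟩ + (1/√8)i|010⟩ + 1/√8|011⟩ + 1/√8|100⟩ - (1/√8)i|101⟩ - (1/√8)i|110⟩ - 1/√8|111⟩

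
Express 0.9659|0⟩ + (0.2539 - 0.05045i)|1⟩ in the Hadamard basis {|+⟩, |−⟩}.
(0.8625 - 0.03567i)|+⟩ + (0.5035 + 0.03567i)|−⟩

With |ψ⟩ = α|0⟩ + β|1⟩, the Hadamard-basis coefficients are ⟨+|ψ⟩ = (α + β)/√2 and ⟨−|ψ⟩ = (α − β)/√2.
Here α = 0.9659, β = (0.2539 - 0.05045i): (α + β)/√2 = (0.8625 - 0.03567i), (α − β)/√2 = (0.5035 + 0.03567i).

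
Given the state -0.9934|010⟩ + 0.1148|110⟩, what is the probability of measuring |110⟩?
0.01318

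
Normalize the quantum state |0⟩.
|0⟩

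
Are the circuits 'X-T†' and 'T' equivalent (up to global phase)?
No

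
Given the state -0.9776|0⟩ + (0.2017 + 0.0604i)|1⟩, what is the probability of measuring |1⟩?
0.04433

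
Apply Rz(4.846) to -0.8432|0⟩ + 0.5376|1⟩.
(0.6347 + 0.5551i)|0⟩ + (-0.4047 + 0.3539i)|1⟩

Rz(4.846) = [[e^(−iθ/2), 0], [0, e^(iθ/2)]] with e^(±iθ/2) = cos(θ/2) ± i·sin(θ/2); θ = 4.846, cos(θ/2) ≈ -0.752733, sin(θ/2) ≈ 0.658326.
With a = amp(|0⟩) = -0.8432 and b = amp(|1⟩) = 0.5376:
new amp(|0⟩) = (-0.752733 - 0.658326i)·a = (0.6347 + 0.5551i)
new amp(|1⟩) = (-0.752733 + 0.658326i)·b = (-0.4047 + 0.3539i)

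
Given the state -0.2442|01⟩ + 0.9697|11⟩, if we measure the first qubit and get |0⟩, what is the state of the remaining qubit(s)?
-|1⟩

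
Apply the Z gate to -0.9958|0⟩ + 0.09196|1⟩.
-0.9958|0⟩ - 0.09196|1⟩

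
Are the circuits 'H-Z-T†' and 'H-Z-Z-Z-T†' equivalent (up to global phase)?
Yes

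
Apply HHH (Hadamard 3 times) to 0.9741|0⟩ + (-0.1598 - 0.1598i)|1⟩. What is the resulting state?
(0.5758 - 0.113i)|0⟩ + (0.8018 + 0.113i)|1⟩

H² = I, so H^3 = H: a single Hadamard. With (a, b) = (0.9741, (-0.1598 - 0.1598i)), H gives ((a + b)/√2, (a − b)/√2) = ((0.5758 - 0.113i), (0.8018 + 0.113i)).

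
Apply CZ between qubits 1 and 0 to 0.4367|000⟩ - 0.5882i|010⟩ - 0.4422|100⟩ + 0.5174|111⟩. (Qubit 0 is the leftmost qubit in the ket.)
0.4367|000⟩ - 0.5882i|010⟩ - 0.4422|100⟩ - 0.5174|111⟩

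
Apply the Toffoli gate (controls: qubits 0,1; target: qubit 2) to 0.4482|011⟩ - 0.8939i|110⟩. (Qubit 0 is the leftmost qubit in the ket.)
0.4482|011⟩ - 0.8939i|111⟩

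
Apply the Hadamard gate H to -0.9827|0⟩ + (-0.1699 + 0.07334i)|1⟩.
(-0.815 + 0.05186i)|0⟩ + (-0.5747 - 0.05186i)|1⟩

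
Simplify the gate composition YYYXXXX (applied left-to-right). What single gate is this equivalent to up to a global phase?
Y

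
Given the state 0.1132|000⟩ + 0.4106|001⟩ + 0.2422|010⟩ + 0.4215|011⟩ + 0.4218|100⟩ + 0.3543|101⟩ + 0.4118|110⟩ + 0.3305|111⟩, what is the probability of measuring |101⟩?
0.1255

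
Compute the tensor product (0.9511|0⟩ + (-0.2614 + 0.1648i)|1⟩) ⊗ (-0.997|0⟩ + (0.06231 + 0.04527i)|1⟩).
-0.9482|00⟩ + (0.05926 + 0.04306i)|01⟩ + (0.2606 - 0.1643i)|10⟩ + (-0.02375 - 0.001565i)|11⟩

amp(|b₁b₂…⟩) = product of the factor amplitudes for bits b₁, b₂, …; only kets whose every factor amplitude is nonzero survive.
|00⟩: (0.9511)(-0.997) = -0.9482
|01⟩: (0.9511)(0.06231 + 0.04527i) = (0.05926 + 0.04306i)
|10⟩: (-0.2614 + 0.1648i)(-0.997) = (0.2606 - 0.1643i)
|11⟩: (-0.2614 + 0.1648i)(0.06231 + 0.04527i) = (-0.02375 - 0.001565i)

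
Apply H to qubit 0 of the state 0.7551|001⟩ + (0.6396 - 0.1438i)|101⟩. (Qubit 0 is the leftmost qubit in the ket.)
(0.9862 - 0.1017i)|001⟩ + (0.08167 + 0.1017i)|101⟩

H on qubit 0 mixes each pair of kets that differ only in qubit 0: amplitudes (a, b) of (|…0…⟩, |…1…⟩) become ((a + b)/√2, (a − b)/√2). Kets absent from the input have amplitude 0.
(|001⟩, |101⟩): (a, b) = (0.7551, (0.6396 - 0.1438i)) → ((0.9862 - 0.1017i), (0.08167 + 0.1017i))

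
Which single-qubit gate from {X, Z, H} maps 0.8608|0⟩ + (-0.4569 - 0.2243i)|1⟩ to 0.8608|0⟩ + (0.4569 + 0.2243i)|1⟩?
Z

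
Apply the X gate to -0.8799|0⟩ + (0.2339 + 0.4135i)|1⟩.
(0.2339 + 0.4135i)|0⟩ - 0.8799|1⟩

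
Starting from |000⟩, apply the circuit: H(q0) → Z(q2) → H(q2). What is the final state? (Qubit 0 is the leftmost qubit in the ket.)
1/2|000⟩ + 1/2|001⟩ + 1/2|100⟩ + 1/2|101⟩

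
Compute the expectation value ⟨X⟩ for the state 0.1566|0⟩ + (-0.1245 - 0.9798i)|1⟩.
-0.03899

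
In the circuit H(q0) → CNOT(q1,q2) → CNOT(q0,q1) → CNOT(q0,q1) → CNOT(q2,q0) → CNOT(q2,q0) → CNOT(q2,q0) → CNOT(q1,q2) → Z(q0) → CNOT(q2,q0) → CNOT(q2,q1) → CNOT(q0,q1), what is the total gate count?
12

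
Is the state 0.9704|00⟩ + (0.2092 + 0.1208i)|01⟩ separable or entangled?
Separable

Writing the state as a|00⟩ + b|01⟩ + c|10⟩ + d|11⟩, it is a product state iff ad − bc = 0.
Here (a, b, c, d) = (0.9704, (0.2092 + 0.1208i), 0, 0): ad − bc = (0.9704)(0) − (0.2092 + 0.1208i)(0) = 0, so the state is separable.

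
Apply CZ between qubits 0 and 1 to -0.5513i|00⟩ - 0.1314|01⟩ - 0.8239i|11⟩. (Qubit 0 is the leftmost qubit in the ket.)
-0.5513i|00⟩ - 0.1314|01⟩ + 0.8239i|11⟩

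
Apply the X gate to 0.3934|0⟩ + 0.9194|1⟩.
0.9194|0⟩ + 0.3934|1⟩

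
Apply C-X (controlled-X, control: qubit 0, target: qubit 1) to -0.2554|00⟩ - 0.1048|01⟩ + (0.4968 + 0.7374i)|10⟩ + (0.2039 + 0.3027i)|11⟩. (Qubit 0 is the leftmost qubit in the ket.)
-0.2554|00⟩ - 0.1048|01⟩ + (0.2039 + 0.3027i)|10⟩ + (0.4968 + 0.7374i)|11⟩

C-X leaves the control-|0⟩ kets |00⟩, |01⟩ unchanged and applies X to qubit 1 on the control-|1⟩ pair (|10⟩, |11⟩).
X = [[0, 1], [1, 0]].
With a = amp(|10⟩) = (0.4968 + 0.7374i) and b = amp(|11⟩) = (0.2039 + 0.3027i):
new amp(|10⟩) = (1)·b = (0.2039 + 0.3027i)
new amp(|11⟩) = (1)·a = (0.4968 + 0.7374i)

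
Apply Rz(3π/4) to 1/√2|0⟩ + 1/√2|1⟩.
(0.2706 - 0.6533i)|0⟩ + (0.2706 + 0.6533i)|1⟩

Rz(3π/4) = [[e^(−iθ/2), 0], [0, e^(iθ/2)]] with e^(±iθ/2) = cos(θ/2) ± i·sin(θ/2); θ = 3π/4, cos(θ/2) ≈ 0.382683, sin(θ/2) ≈ 0.92388.
With a = amp(|0⟩) = 1/√2 and b = amp(|1⟩) = 1/√2:
new amp(|0⟩) = (0.382683 - 0.92388i)·a = (0.2706 - 0.6533i)
new amp(|1⟩) = (0.382683 + 0.92388i)·b = (0.2706 + 0.6533i)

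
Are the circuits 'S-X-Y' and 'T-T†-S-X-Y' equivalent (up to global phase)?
Yes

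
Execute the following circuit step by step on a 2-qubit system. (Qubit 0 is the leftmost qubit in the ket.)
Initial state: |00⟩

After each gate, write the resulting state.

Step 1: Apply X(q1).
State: |01⟩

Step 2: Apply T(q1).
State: (1/√2 + (1/√2)i)|01⟩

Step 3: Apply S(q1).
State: (-1/√2 + (1/√2)i)|01⟩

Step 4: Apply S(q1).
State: (-1/√2 - (1/√2)i)|01⟩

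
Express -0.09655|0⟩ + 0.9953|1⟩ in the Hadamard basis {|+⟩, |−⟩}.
0.6355|+⟩ - 0.7721|−⟩

With |ψ⟩ = α|0⟩ + β|1⟩, the Hadamard-basis coefficients are ⟨+|ψ⟩ = (α + β)/√2 and ⟨−|ψ⟩ = (α − β)/√2.
Here α = -0.09655, β = 0.9953: (α + β)/√2 = 0.6355, (α − β)/√2 = -0.7721.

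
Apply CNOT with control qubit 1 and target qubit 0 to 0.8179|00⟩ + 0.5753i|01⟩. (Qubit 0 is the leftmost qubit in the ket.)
0.8179|00⟩ + 0.5753i|11⟩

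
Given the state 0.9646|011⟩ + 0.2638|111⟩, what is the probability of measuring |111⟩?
0.06959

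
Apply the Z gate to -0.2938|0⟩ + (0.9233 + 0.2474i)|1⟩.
-0.2938|0⟩ + (-0.9233 - 0.2474i)|1⟩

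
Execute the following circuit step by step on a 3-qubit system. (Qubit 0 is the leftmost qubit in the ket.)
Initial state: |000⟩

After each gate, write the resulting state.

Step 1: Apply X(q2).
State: |001⟩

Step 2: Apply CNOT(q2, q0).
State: |101⟩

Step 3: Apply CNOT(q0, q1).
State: |111⟩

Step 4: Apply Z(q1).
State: -|111⟩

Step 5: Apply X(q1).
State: -|101⟩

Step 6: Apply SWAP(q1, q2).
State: -|110⟩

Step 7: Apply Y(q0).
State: i|010⟩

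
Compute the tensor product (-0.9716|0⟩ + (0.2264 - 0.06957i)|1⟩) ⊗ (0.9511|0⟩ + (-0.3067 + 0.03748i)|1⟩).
-0.9241|00⟩ + (0.298 - 0.03642i)|01⟩ + (0.2153 - 0.06617i)|10⟩ + (-0.06683 + 0.02982i)|11⟩

amp(|b₁b₂…⟩) = product of the factor amplitudes for bits b₁, b₂, …; only kets whose every factor amplitude is nonzero survive.
|00⟩: (-0.9716)(0.9511) = -0.9241
|01⟩: (-0.9716)(-0.3067 + 0.03748i) = (0.298 - 0.03642i)
|10⟩: (0.2264 - 0.06957i)(0.9511) = (0.2153 - 0.06617i)
|11⟩: (0.2264 - 0.06957i)(-0.3067 + 0.03748i) = (-0.06683 + 0.02982i)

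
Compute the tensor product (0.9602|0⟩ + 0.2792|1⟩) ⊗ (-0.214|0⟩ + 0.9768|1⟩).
-0.2055|00⟩ + 0.9379|01⟩ - 0.05975|10⟩ + 0.2727|11⟩

amp(|b₁b₂…⟩) = product of the factor amplitudes for bits b₁, b₂, …; only kets whose every factor amplitude is nonzero survive.
|00⟩: (0.9602)(-0.214) = -0.2055
|01⟩: (0.9602)(0.9768) = 0.9379
|10⟩: (0.2792)(-0.214) = -0.05975
|11⟩: (0.2792)(0.9768) = 0.2727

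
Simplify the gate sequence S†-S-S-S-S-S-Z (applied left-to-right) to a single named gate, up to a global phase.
Z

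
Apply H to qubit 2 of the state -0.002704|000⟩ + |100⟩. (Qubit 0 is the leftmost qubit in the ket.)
-0.001912|000⟩ - 0.001912|001⟩ + 1/√2|100⟩ + 1/√2|101⟩

H on qubit 2 mixes each pair of kets that differ only in qubit 2: amplitudes (a, b) of (|…0…⟩, |…1…⟩) become ((a + b)/√2, (a − b)/√2). Kets absent from the input have amplitude 0.
(|000⟩, |001⟩): (a, b) = (-0.002704, 0) → (-0.001912, -0.001912)
(|100⟩, |101⟩): (a, b) = (1, 0) → (1/√2, 1/√2)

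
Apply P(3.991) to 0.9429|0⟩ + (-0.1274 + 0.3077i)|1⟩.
0.9429|0⟩ + (0.3152 - 0.1076i)|1⟩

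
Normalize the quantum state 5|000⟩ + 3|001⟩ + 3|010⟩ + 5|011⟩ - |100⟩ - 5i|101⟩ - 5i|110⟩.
0.4583|000⟩ + 0.275|001⟩ + 0.275|010⟩ + 0.4583|011⟩ - 0.09167|100⟩ - 0.4583i|101⟩ - 0.4583i|110⟩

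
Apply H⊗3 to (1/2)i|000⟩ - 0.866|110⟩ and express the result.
(-0.3062 + 0.1768i)|000⟩ + (-0.3062 + 0.1768i)|001⟩ + (0.3062 + 0.1768i)|010⟩ + (0.3062 + 0.1768i)|011⟩ + (0.3062 + 0.1768i)|100⟩ + (0.3062 + 0.1768i)|101⟩ + (-0.3062 + 0.1768i)|110⟩ + (-0.3062 + 0.1768i)|111⟩

H⊗3 gives amp(|y⟩) = (1/2√2) Σ_x (−1)^(x·y) amp(|x⟩), where x·y is the number of positions in which both x and y have a 1.
|000⟩: ((1/2)i - 0.866)/(2√2) = (-0.3062 + 0.1768i)
|001⟩: ((1/2)i - 0.866)/(2√2) = (-0.3062 + 0.1768i)
|010⟩: ((1/2)i + 0.866)/(2√2) = (0.3062 + 0.1768i)
|011⟩: ((1/2)i + 0.866)/(2√2) = (0.3062 + 0.1768i)
|100⟩: ((1/2)i + 0.866)/(2√2) = (0.3062 + 0.1768i)
|101⟩: ((1/2)i + 0.866)/(2√2) = (0.3062 + 0.1768i)
|110⟩: ((1/2)i - 0.866)/(2√2) = (-0.3062 + 0.1768i)
|111⟩: ((1/2)i - 0.866)/(2√2) = (-0.3062 + 0.1768i)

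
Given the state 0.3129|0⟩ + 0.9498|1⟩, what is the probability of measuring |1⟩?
0.9021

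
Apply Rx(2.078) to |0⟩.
0.5071|0⟩ - 0.8619i|1⟩

Rx(2.078) = [[cos(θ/2), −i·sin(θ/2)], [−i·sin(θ/2), cos(θ/2)]]; θ = 2.078, cos(θ/2) ≈ 0.507082, sin(θ/2) ≈ 0.861898.
With a = amp(|0⟩) = 1 and b = amp(|1⟩) = 0:
new amp(|0⟩) = (0.507082)·a + (-0.861898i)·b = 0.5071
new amp(|1⟩) = (-0.861898i)·a + (0.507082)·b = -0.8619i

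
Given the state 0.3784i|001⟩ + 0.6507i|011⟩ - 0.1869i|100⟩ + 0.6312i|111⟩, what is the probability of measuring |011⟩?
0.4234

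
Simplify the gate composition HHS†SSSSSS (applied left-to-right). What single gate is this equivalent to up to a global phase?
S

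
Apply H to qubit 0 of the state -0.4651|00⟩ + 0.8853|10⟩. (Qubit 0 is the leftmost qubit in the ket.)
0.2971|00⟩ - 0.9549|10⟩

H on qubit 0 mixes each pair of kets that differ only in qubit 0: amplitudes (a, b) of (|…0…⟩, |…1…⟩) become ((a + b)/√2, (a − b)/√2). Kets absent from the input have amplitude 0.
(|00⟩, |10⟩): (a, b) = (-0.4651, 0.8853) → (0.2971, -0.9549)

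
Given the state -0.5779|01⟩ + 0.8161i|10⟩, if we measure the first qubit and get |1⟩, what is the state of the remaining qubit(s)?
i|0⟩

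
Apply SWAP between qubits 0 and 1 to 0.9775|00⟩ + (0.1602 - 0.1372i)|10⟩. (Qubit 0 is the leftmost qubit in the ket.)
0.9775|00⟩ + (0.1602 - 0.1372i)|01⟩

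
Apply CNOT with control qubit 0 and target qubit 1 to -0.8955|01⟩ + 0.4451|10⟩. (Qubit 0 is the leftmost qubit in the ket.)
-0.8955|01⟩ + 0.4451|11⟩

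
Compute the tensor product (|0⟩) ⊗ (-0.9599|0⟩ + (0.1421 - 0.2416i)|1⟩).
-0.9599|00⟩ + (0.1421 - 0.2416i)|01⟩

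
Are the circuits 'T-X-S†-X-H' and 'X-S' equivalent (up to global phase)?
No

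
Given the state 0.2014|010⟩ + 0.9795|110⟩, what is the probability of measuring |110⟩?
0.9594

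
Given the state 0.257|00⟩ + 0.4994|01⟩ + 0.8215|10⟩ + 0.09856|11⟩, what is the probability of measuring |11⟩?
0.009714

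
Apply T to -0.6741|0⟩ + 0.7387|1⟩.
-0.6741|0⟩ + (0.5223 + 0.5223i)|1⟩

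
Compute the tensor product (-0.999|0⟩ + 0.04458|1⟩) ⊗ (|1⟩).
-0.999|01⟩ + 0.04458|11⟩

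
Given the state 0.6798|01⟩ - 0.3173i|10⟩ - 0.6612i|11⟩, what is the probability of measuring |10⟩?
0.1007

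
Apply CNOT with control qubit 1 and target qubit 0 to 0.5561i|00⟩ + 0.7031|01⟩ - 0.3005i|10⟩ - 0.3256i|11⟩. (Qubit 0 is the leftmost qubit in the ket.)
0.5561i|00⟩ - 0.3256i|01⟩ - 0.3005i|10⟩ + 0.7031|11⟩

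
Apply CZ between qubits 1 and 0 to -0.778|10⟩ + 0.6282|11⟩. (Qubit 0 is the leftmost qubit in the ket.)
-0.778|10⟩ - 0.6282|11⟩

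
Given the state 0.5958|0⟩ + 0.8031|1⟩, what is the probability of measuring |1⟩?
0.645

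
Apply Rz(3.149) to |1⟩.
(-0.003704 + i)|1⟩

Rz(3.149) = [[e^(−iθ/2), 0], [0, e^(iθ/2)]] with e^(±iθ/2) = cos(θ/2) ± i·sin(θ/2); θ = 3.149, cos(θ/2) ≈ -0.00370366, sin(θ/2) ≈ 0.999993.
With a = amp(|0⟩) = 0 and b = amp(|1⟩) = 1:
new amp(|0⟩) = (-0.00370366 - 0.999993i)·a = 0
new amp(|1⟩) = (-0.00370366 + 0.999993i)·b = (-0.003704 + i)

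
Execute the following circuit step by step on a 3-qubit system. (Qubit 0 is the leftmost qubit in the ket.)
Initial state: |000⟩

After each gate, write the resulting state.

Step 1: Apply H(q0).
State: 1/√2|000⟩ + 1/√2|100⟩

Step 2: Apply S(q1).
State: 1/√2|000⟩ + 1/√2|100⟩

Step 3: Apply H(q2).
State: 1/2|000⟩ + 1/2|001⟩ + 1/2|100⟩ + 1/2|101⟩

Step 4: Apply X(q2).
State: 1/2|000⟩ + 1/2|001⟩ + 1/2|100⟩ + 1/2|101⟩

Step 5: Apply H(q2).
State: 1/√2|000⟩ + 1/√2|100⟩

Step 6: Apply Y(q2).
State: (1/√2)i|001⟩ + (1/√2)i|101⟩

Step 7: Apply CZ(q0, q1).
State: (1/√2)i|001⟩ + (1/√2)i|101⟩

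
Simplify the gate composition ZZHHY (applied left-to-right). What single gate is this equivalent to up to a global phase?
Y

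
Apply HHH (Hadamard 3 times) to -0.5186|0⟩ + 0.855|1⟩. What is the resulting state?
0.2379|0⟩ - 0.9713|1⟩

H² = I, so H^3 = H: a single Hadamard. With (a, b) = (-0.5186, 0.855), H gives ((a + b)/√2, (a − b)/√2) = (0.2379, -0.9713).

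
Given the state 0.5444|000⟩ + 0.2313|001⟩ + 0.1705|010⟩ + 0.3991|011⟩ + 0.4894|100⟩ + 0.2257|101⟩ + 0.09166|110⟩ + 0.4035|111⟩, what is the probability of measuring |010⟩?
0.02907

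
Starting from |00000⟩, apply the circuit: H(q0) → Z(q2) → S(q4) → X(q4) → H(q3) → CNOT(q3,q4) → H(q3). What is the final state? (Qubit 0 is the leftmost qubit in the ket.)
1/√8|00000⟩ + 1/√8|00001⟩ - 1/√8|00010⟩ + 1/√8|00011⟩ + 1/√8|10000⟩ + 1/√8|10001⟩ - 1/√8|10010⟩ + 1/√8|10011⟩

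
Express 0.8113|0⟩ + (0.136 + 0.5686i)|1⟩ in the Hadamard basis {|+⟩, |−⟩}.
(0.6698 + 0.4021i)|+⟩ + (0.4775 - 0.4021i)|−⟩

With |ψ⟩ = α|0⟩ + β|1⟩, the Hadamard-basis coefficients are ⟨+|ψ⟩ = (α + β)/√2 and ⟨−|ψ⟩ = (α − β)/√2.
Here α = 0.8113, β = (0.136 + 0.5686i): (α + β)/√2 = (0.6698 + 0.4021i), (α − β)/√2 = (0.4775 - 0.4021i).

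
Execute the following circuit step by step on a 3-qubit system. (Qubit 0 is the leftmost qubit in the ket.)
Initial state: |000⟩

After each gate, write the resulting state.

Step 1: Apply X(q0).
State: |100⟩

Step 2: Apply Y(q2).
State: i|101⟩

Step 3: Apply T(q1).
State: i|101⟩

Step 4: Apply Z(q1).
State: i|101⟩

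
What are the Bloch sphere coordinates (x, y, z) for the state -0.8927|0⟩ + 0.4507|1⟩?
(-0.8047, 0, 0.5938)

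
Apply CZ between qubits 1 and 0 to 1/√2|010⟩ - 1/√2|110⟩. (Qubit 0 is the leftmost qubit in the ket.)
1/√2|010⟩ + 1/√2|110⟩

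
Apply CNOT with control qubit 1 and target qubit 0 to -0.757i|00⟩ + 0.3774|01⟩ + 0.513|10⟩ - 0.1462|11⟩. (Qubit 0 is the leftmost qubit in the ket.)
-0.757i|00⟩ - 0.1462|01⟩ + 0.513|10⟩ + 0.3774|11⟩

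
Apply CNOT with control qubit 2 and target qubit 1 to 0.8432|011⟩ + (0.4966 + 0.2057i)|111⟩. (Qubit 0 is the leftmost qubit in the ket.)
0.8432|001⟩ + (0.4966 + 0.2057i)|101⟩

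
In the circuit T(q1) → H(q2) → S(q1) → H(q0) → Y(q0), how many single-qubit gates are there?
5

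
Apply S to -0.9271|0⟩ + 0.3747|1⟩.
-0.9271|0⟩ + 0.3747i|1⟩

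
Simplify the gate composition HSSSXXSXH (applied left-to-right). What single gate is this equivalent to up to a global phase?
Z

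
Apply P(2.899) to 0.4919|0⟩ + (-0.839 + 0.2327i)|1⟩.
0.4919|0⟩ + (0.7585 - 0.4274i)|1⟩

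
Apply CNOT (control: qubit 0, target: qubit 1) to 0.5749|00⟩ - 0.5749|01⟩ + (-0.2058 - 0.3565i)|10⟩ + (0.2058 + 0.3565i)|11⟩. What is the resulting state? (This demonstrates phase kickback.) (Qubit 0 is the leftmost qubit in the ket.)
0.5749|00⟩ - 0.5749|01⟩ + (0.2058 + 0.3565i)|10⟩ + (-0.2058 - 0.3565i)|11⟩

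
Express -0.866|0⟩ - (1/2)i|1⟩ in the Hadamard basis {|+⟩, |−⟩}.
(-0.6124 - (1/√8)i)|+⟩ + (-0.6124 + (1/√8)i)|−⟩

With |ψ⟩ = α|0⟩ + β|1⟩, the Hadamard-basis coefficients are ⟨+|ψ⟩ = (α + β)/√2 and ⟨−|ψ⟩ = (α − β)/√2.
Here α = -0.866, β = -(1/2)i: (α + β)/√2 = (-0.6124 - (1/√8)i), (α − β)/√2 = (-0.6124 + (1/√8)i).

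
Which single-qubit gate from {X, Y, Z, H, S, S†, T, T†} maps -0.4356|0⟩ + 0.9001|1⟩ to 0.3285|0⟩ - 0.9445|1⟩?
H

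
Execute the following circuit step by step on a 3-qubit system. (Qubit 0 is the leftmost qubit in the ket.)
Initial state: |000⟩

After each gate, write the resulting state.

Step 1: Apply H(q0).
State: 1/√2|000⟩ + 1/√2|100⟩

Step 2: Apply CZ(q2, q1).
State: 1/√2|000⟩ + 1/√2|100⟩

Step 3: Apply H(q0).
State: |000⟩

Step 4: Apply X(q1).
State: |010⟩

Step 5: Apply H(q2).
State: 1/√2|010⟩ + 1/√2|011⟩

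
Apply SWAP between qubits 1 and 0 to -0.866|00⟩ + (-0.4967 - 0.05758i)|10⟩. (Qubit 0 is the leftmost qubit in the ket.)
-0.866|00⟩ + (-0.4967 - 0.05758i)|01⟩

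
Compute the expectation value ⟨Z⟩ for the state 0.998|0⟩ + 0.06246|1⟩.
0.9921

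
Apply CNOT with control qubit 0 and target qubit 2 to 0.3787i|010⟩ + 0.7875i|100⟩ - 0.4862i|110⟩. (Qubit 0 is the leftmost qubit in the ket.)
0.3787i|010⟩ + 0.7875i|101⟩ - 0.4862i|111⟩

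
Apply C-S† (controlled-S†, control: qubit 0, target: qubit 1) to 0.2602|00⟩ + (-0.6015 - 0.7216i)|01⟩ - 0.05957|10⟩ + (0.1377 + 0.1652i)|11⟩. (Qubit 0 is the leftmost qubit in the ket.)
0.2602|00⟩ + (-0.6015 - 0.7216i)|01⟩ - 0.05957|10⟩ + (0.1652 - 0.1377i)|11⟩

C-S† leaves the control-|0⟩ kets |00⟩, |01⟩ unchanged and applies S† to qubit 1 on the control-|1⟩ pair (|10⟩, |11⟩).
S† = [[1, 0], [0, -i]].
With a = amp(|10⟩) = -0.05957 and b = amp(|11⟩) = (0.1377 + 0.1652i):
new amp(|10⟩) = (1)·a = -0.05957
new amp(|11⟩) = (-i)·b = (0.1652 - 0.1377i)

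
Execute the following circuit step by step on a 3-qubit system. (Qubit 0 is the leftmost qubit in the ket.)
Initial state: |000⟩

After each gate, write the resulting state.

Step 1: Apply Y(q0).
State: i|100⟩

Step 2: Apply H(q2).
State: (1/√2)i|100⟩ + (1/√2)i|101⟩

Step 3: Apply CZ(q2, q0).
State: (1/√2)i|100⟩ - (1/√2)i|101⟩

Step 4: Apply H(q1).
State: (1/2)i|100⟩ - (1/2)i|101⟩ + (1/2)i|110⟩ - (1/2)i|111⟩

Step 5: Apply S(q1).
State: (1/2)i|100⟩ - (1/2)i|101⟩ - 1/2|110⟩ + 1/2|111⟩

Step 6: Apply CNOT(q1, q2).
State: (1/2)i|100⟩ - (1/2)i|101⟩ + 1/2|110⟩ - 1/2|111⟩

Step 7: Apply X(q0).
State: (1/2)i|000⟩ - (1/2)i|001⟩ + 1/2|010⟩ - 1/2|011⟩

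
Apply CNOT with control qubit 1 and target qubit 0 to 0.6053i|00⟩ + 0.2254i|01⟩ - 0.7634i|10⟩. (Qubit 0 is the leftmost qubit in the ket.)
0.6053i|00⟩ - 0.7634i|10⟩ + 0.2254i|11⟩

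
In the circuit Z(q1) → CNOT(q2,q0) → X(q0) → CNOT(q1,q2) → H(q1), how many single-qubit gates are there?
3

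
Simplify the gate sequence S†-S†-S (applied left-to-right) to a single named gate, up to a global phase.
S†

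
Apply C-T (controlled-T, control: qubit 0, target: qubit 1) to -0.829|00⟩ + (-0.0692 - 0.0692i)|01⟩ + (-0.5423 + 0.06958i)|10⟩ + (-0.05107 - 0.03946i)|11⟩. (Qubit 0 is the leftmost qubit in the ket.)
-0.829|00⟩ + (-0.0692 - 0.0692i)|01⟩ + (-0.5423 + 0.06958i)|10⟩ + (-0.00821 - 0.06401i)|11⟩

C-T leaves the control-|0⟩ kets |00⟩, |01⟩ unchanged and applies T to qubit 1 on the control-|1⟩ pair (|10⟩, |11⟩).
T = [[1, 0], [0, (1/√2 + (1/√2)i)]].
With a = amp(|10⟩) = (-0.5423 + 0.06958i) and b = amp(|11⟩) = (-0.05107 - 0.03946i):
new amp(|10⟩) = (1)·a = (-0.5423 + 0.06958i)
new amp(|11⟩) = (1/√2 + (1/√2)i)·b = (-0.00821 - 0.06401i)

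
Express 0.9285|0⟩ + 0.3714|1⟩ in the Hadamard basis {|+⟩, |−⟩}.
0.9192|+⟩ + 0.3939|−⟩

With |ψ⟩ = α|0⟩ + β|1⟩, the Hadamard-basis coefficients are ⟨+|ψ⟩ = (α + β)/√2 and ⟨−|ψ⟩ = (α − β)/√2.
Here α = 0.9285, β = 0.3714: (α + β)/√2 = 0.9192, (α − β)/√2 = 0.3939.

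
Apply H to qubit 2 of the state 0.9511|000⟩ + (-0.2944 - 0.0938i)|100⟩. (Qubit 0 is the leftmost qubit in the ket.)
0.6725|000⟩ + 0.6725|001⟩ + (-0.2082 - 0.06633i)|100⟩ + (-0.2082 - 0.06633i)|101⟩

H on qubit 2 mixes each pair of kets that differ only in qubit 2: amplitudes (a, b) of (|…0…⟩, |…1…⟩) become ((a + b)/√2, (a − b)/√2). Kets absent from the input have amplitude 0.
(|000⟩, |001⟩): (a, b) = (0.9511, 0) → (0.6725, 0.6725)
(|100⟩, |101⟩): (a, b) = ((-0.2944 - 0.0938i), 0) → ((-0.2082 - 0.06633i), (-0.2082 - 0.06633i))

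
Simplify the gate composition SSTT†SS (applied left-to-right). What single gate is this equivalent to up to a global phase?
I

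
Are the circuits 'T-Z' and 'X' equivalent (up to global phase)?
No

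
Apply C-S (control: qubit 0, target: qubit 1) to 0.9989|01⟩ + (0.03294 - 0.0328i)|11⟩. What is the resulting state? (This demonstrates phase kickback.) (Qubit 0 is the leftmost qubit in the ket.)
0.9989|01⟩ + (0.0328 + 0.03294i)|11⟩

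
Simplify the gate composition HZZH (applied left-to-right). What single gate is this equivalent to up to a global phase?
I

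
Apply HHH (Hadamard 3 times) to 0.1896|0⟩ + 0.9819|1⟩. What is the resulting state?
0.8284|0⟩ - 0.5602|1⟩

H² = I, so H^3 = H: a single Hadamard. With (a, b) = (0.1896, 0.9819), H gives ((a + b)/√2, (a − b)/√2) = (0.8284, -0.5602).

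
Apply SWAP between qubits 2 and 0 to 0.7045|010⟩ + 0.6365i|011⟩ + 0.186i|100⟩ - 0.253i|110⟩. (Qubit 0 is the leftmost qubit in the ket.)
0.186i|001⟩ + 0.7045|010⟩ - 0.253i|011⟩ + 0.6365i|110⟩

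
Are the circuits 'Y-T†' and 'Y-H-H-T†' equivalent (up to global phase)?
Yes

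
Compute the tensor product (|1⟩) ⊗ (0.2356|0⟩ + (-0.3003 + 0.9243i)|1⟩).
0.2356|10⟩ + (-0.3003 + 0.9243i)|11⟩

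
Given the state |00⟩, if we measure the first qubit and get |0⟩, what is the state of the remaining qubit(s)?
|0⟩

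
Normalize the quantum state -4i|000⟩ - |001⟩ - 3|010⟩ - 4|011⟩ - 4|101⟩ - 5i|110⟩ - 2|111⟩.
-0.4288i|000⟩ - 0.1072|001⟩ - 0.3216|010⟩ - 0.4288|011⟩ - 0.4288|101⟩ - 0.5361i|110⟩ - 0.2144|111⟩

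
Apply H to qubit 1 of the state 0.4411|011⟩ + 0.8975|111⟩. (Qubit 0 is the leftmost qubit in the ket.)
0.3119|001⟩ - 0.3119|011⟩ + 0.6346|101⟩ - 0.6346|111⟩

H on qubit 1 mixes each pair of kets that differ only in qubit 1: amplitudes (a, b) of (|…0…⟩, |…1…⟩) become ((a + b)/√2, (a − b)/√2). Kets absent from the input have amplitude 0.
(|001⟩, |011⟩): (a, b) = (0, 0.4411) → (0.3119, -0.3119)
(|101⟩, |111⟩): (a, b) = (0, 0.8975) → (0.6346, -0.6346)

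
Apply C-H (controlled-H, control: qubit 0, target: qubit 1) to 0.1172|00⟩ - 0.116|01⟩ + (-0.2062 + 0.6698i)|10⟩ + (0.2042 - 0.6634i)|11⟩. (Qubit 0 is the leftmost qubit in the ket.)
0.1172|00⟩ - 0.116|01⟩ + (-0.001414 + 0.004525i)|10⟩ + (-0.2902 + 0.9427i)|11⟩

C-H leaves the control-|0⟩ kets |00⟩, |01⟩ unchanged and applies H to qubit 1 on the control-|1⟩ pair (|10⟩, |11⟩).
H = [[1/√2, 1/√2], [1/√2, -1/√2]].
With a = amp(|10⟩) = (-0.2062 + 0.6698i) and b = amp(|11⟩) = (0.2042 - 0.6634i):
new amp(|10⟩) = (1/√2)·a + (1/√2)·b = (-0.001414 + 0.004525i)
new amp(|11⟩) = (1/√2)·a + (-1/√2)·b = (-0.2902 + 0.9427i)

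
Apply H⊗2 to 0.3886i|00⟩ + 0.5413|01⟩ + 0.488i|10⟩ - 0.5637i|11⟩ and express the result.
(0.2707 + 0.1565i)|00⟩ + (-0.2707 + 0.7202i)|01⟩ + (0.2707 + 0.2322i)|10⟩ + (-0.2707 - 0.3316i)|11⟩

H⊗2 gives amp(|y⟩) = (1/2) Σ_x (−1)^(x·y) amp(|x⟩), where x·y is the number of positions in which both x and y have a 1.
|00⟩: (0.3886i + 0.5413 + 0.488i - 0.5637i)/2 = (0.2707 + 0.1565i)
|01⟩: (0.3886i - 0.5413 + 0.488i + 0.5637i)/2 = (-0.2707 + 0.7202i)
|10⟩: (0.3886i + 0.5413 - 0.488i + 0.5637i)/2 = (0.2707 + 0.2322i)
|11⟩: (0.3886i - 0.5413 - 0.488i - 0.5637i)/2 = (-0.2707 - 0.3316i)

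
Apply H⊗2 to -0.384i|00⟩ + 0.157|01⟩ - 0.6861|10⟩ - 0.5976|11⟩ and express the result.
(-0.5634 - 0.192i)|00⟩ + (-0.1228 - 0.192i)|01⟩ + (0.7204 - 0.192i)|10⟩ + (-0.03425 - 0.192i)|11⟩

H⊗2 gives amp(|y⟩) = (1/2) Σ_x (−1)^(x·y) amp(|x⟩), where x·y is the number of positions in which both x and y have a 1.
|00⟩: (-0.384i + 0.157 - 0.6861 - 0.5976)/2 = (-0.5634 - 0.192i)
|01⟩: (-0.384i - 0.157 - 0.6861 + 0.5976)/2 = (-0.1228 - 0.192i)
|10⟩: (-0.384i + 0.157 + 0.6861 + 0.5976)/2 = (0.7204 - 0.192i)
|11⟩: (-0.384i - 0.157 + 0.6861 - 0.5976)/2 = (-0.03425 - 0.192i)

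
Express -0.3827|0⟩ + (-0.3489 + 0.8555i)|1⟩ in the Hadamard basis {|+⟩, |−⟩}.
(-0.5173 + 0.6049i)|+⟩ + (-0.0239 - 0.6049i)|−⟩

With |ψ⟩ = α|0⟩ + β|1⟩, the Hadamard-basis coefficients are ⟨+|ψ⟩ = (α + β)/√2 and ⟨−|ψ⟩ = (α − β)/√2.
Here α = -0.3827, β = (-0.3489 + 0.8555i): (α + β)/√2 = (-0.5173 + 0.6049i), (α − β)/√2 = (-0.0239 - 0.6049i).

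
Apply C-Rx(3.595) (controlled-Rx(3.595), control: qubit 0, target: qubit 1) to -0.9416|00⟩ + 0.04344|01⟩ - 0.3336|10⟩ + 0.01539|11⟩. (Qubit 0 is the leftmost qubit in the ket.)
-0.9416|00⟩ + 0.04344|01⟩ + (0.07498 - 0.015i)|10⟩ + (-0.003459 + 0.3251i)|11⟩

C-Rx(3.595) leaves the control-|0⟩ kets |00⟩, |01⟩ unchanged and applies Rx(3.595) to qubit 1 on the control-|1⟩ pair (|10⟩, |11⟩).
Rx(3.595) = [[cos(θ/2), −i·sin(θ/2)], [−i·sin(θ/2), cos(θ/2)]]; θ = 3.595, cos(θ/2) ≈ -0.224767, sin(θ/2) ≈ 0.974413.
With a = amp(|10⟩) = -0.3336 and b = amp(|11⟩) = 0.01539:
new amp(|10⟩) = (-0.224767)·a + (-0.974413i)·b = (0.07498 - 0.015i)
new amp(|11⟩) = (-0.974413i)·a + (-0.224767)·b = (-0.003459 + 0.3251i)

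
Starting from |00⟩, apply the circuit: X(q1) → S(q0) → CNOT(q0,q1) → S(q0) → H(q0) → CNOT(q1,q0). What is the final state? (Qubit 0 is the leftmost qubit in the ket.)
1/√2|01⟩ + 1/√2|11⟩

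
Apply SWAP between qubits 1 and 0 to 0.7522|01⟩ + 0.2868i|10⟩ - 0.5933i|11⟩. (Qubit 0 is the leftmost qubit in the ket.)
0.2868i|01⟩ + 0.7522|10⟩ - 0.5933i|11⟩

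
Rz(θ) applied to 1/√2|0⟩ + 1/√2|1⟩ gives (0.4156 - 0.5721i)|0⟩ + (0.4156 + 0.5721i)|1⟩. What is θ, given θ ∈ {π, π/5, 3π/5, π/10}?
3π/5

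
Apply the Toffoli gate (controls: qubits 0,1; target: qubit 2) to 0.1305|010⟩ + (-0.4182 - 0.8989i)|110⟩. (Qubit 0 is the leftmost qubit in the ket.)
0.1305|010⟩ + (-0.4182 - 0.8989i)|111⟩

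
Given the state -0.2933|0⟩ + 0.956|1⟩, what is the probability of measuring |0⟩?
0.08602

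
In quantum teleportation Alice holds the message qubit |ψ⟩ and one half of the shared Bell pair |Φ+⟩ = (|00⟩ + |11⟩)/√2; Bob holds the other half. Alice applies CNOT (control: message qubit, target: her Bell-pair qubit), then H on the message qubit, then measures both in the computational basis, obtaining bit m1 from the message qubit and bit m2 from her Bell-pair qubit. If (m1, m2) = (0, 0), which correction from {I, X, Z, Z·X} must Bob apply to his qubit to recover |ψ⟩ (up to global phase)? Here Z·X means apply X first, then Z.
I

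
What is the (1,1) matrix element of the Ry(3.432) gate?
-0.1447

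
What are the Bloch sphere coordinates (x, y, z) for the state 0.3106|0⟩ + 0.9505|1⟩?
(0.5905, 0, -0.807)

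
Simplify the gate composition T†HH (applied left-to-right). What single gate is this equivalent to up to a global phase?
T†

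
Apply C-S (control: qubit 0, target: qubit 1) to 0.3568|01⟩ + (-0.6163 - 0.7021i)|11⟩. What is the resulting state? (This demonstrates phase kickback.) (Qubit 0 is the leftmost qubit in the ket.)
0.3568|01⟩ + (0.7021 - 0.6163i)|11⟩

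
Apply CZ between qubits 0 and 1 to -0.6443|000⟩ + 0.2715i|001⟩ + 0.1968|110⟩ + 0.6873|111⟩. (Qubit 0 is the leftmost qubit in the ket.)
-0.6443|000⟩ + 0.2715i|001⟩ - 0.1968|110⟩ - 0.6873|111⟩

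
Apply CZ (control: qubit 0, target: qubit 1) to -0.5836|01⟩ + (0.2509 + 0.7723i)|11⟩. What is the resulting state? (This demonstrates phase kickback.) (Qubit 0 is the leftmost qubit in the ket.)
-0.5836|01⟩ + (-0.2509 - 0.7723i)|11⟩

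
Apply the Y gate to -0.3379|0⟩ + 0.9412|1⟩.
-0.9412i|0⟩ - 0.3379i|1⟩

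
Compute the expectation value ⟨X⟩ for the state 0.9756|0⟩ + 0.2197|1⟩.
0.4287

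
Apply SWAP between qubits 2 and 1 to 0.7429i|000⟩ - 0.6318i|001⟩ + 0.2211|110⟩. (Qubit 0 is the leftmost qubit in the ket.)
0.7429i|000⟩ - 0.6318i|010⟩ + 0.2211|101⟩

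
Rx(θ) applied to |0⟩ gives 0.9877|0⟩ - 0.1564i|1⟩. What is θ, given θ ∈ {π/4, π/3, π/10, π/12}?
π/10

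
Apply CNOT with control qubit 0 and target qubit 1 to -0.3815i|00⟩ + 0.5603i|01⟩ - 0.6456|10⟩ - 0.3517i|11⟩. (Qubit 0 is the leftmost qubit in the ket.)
-0.3815i|00⟩ + 0.5603i|01⟩ - 0.3517i|10⟩ - 0.6456|11⟩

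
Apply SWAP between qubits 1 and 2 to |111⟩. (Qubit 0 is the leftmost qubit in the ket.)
|111⟩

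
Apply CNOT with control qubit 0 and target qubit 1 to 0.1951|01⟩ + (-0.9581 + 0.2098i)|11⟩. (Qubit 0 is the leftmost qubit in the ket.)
0.1951|01⟩ + (-0.9581 + 0.2098i)|10⟩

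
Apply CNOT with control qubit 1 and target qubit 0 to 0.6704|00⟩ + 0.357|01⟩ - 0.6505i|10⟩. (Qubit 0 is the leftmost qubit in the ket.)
0.6704|00⟩ - 0.6505i|10⟩ + 0.357|11⟩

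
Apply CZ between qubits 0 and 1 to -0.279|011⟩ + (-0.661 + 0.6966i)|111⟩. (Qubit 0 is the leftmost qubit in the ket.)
-0.279|011⟩ + (0.661 - 0.6966i)|111⟩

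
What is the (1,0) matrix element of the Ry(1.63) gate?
0.7277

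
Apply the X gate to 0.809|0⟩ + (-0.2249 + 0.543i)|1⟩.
(-0.2249 + 0.543i)|0⟩ + 0.809|1⟩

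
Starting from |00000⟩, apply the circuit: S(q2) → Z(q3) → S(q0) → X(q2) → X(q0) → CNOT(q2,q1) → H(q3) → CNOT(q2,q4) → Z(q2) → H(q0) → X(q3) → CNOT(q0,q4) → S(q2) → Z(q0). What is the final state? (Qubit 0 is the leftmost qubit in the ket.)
-(1/2)i|01101⟩ - (1/2)i|01111⟩ - (1/2)i|11100⟩ - (1/2)i|11110⟩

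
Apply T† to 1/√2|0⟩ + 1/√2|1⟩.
1/√2|0⟩ + (1/2 - (1/2)i)|1⟩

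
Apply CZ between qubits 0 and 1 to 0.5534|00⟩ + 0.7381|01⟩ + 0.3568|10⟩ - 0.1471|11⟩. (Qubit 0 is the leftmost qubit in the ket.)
0.5534|00⟩ + 0.7381|01⟩ + 0.3568|10⟩ + 0.1471|11⟩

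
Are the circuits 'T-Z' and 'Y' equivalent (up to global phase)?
No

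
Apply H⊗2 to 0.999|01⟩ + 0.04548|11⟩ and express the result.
0.5222|00⟩ - 0.5222|01⟩ + 0.4768|10⟩ - 0.4768|11⟩

H⊗2 gives amp(|y⟩) = (1/2) Σ_x (−1)^(x·y) amp(|x⟩), where x·y is the number of positions in which both x and y have a 1.
|00⟩: (0.999 + 0.04548)/2 = 0.5222
|01⟩: (-0.999 - 0.04548)/2 = -0.5222
|10⟩: (0.999 - 0.04548)/2 = 0.4768
|11⟩: (-0.999 + 0.04548)/2 = -0.4768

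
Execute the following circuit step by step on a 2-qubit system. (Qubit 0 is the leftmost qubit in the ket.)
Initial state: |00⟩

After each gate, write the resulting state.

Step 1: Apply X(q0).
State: |10⟩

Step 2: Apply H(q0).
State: 1/√2|00⟩ - 1/√2|10⟩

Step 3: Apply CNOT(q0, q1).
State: 1/√2|00⟩ - 1/√2|11⟩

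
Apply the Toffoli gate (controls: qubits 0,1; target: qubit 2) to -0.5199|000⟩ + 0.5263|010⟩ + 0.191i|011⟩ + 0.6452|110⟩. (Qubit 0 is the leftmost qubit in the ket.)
-0.5199|000⟩ + 0.5263|010⟩ + 0.191i|011⟩ + 0.6452|111⟩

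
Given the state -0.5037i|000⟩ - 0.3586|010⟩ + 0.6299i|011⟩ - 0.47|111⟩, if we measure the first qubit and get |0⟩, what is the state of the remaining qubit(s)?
-0.5707i|00⟩ - 0.4063|10⟩ + 0.7136i|11⟩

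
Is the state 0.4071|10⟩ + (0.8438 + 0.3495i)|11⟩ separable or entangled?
Separable

Writing the state as a|00⟩ + b|01⟩ + c|10⟩ + d|11⟩, it is a product state iff ad − bc = 0.
Here (a, b, c, d) = (0, 0, 0.4071, (0.8438 + 0.3495i)): ad − bc = (0)(0.8438 + 0.3495i) − (0)(0.4071) = 0, so the state is separable.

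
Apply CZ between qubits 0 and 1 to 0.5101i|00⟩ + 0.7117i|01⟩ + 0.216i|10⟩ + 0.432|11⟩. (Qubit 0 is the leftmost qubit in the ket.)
0.5101i|00⟩ + 0.7117i|01⟩ + 0.216i|10⟩ - 0.432|11⟩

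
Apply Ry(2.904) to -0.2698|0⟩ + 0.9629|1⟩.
-0.9881|0⟩ - 0.1538|1⟩

Ry(2.904) = [[cos(θ/2), −sin(θ/2)], [sin(θ/2), cos(θ/2)]]; θ = 2.904, cos(θ/2) ≈ 0.118517, sin(θ/2) ≈ 0.992952.
With a = amp(|0⟩) = -0.2698 and b = amp(|1⟩) = 0.9629:
new amp(|0⟩) = (0.118517)·a + (-0.992952)·b = -0.9881
new amp(|1⟩) = (0.992952)·a + (0.118517)·b = -0.1538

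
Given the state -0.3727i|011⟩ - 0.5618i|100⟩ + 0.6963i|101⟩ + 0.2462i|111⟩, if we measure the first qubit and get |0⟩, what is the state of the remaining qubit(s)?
-i|11⟩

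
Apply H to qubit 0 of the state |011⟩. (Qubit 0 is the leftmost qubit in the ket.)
1/√2|011⟩ + 1/√2|111⟩

H on qubit 0 mixes each pair of kets that differ only in qubit 0: amplitudes (a, b) of (|…0…⟩, |…1…⟩) become ((a + b)/√2, (a − b)/√2). Kets absent from the input have amplitude 0.
(|011⟩, |111⟩): (a, b) = (1, 0) → (1/√2, 1/√2)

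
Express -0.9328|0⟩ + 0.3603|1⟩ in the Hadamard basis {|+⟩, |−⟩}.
-0.4048|+⟩ - 0.9144|−⟩

With |ψ⟩ = α|0⟩ + β|1⟩, the Hadamard-basis coefficients are ⟨+|ψ⟩ = (α + β)/√2 and ⟨−|ψ⟩ = (α − β)/√2.
Here α = -0.9328, β = 0.3603: (α + β)/√2 = -0.4048, (α − β)/√2 = -0.9144.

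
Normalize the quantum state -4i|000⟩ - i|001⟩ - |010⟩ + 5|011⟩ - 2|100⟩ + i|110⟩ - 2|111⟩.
-0.5547i|000⟩ - 0.1387i|001⟩ - 0.1387|010⟩ + 0.6934|011⟩ - 0.2774|100⟩ + 0.1387i|110⟩ - 0.2774|111⟩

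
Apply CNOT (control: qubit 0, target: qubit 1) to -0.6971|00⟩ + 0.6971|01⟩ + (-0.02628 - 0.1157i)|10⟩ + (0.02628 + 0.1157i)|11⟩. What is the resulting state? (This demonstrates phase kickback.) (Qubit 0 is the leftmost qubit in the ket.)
-0.6971|00⟩ + 0.6971|01⟩ + (0.02628 + 0.1157i)|10⟩ + (-0.02628 - 0.1157i)|11⟩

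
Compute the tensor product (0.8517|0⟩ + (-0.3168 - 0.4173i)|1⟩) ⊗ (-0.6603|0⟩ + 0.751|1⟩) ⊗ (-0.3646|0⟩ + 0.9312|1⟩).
0.205|000⟩ - 0.5237|001⟩ - 0.2332|010⟩ + 0.5956|011⟩ + (-0.07627 - 0.1005i)|100⟩ + (0.1948 + 0.2566i)|101⟩ + (0.08674 + 0.1143i)|110⟩ + (-0.2215 - 0.2918i)|111⟩

amp(|b₁b₂…⟩) = product of the factor amplitudes for bits b₁, b₂, …; only kets whose every factor amplitude is nonzero survive.
|000⟩: (0.8517)(-0.6603)(-0.3646) = 0.205
|001⟩: (0.8517)(-0.6603)(0.9312) = -0.5237
|010⟩: (0.8517)(0.751)(-0.3646) = -0.2332
|011⟩: (0.8517)(0.751)(0.9312) = 0.5956
|100⟩: (-0.3168 - 0.4173i)(-0.6603)(-0.3646) = (-0.07627 - 0.1005i)
|101⟩: (-0.3168 - 0.4173i)(-0.6603)(0.9312) = (0.1948 + 0.2566i)
|110⟩: (-0.3168 - 0.4173i)(0.751)(-0.3646) = (0.08674 + 0.1143i)
|111⟩: (-0.3168 - 0.4173i)(0.751)(0.9312) = (-0.2215 - 0.2918i)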